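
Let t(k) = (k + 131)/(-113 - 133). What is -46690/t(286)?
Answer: 3828580/139 ≈ 27544.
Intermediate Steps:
t(k) = -131/246 - k/246 (t(k) = (131 + k)/(-246) = (131 + k)*(-1/246) = -131/246 - k/246)
-46690/t(286) = -46690/(-131/246 - 1/246*286) = -46690/(-131/246 - 143/123) = -46690/(-139/82) = -46690*(-82/139) = 3828580/139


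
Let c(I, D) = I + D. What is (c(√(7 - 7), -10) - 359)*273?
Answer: -100737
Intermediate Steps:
c(I, D) = D + I
(c(√(7 - 7), -10) - 359)*273 = ((-10 + √(7 - 7)) - 359)*273 = ((-10 + √0) - 359)*273 = ((-10 + 0) - 359)*273 = (-10 - 359)*273 = -369*273 = -100737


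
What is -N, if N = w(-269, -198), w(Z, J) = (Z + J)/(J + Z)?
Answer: -1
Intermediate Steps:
w(Z, J) = 1 (w(Z, J) = (J + Z)/(J + Z) = 1)
N = 1
-N = -1*1 = -1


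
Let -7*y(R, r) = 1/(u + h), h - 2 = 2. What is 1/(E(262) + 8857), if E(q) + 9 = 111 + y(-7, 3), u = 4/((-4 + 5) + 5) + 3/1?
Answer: 161/1442396 ≈ 0.00011162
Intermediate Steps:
u = 11/3 (u = 4/(1 + 5) + 3*1 = 4/6 + 3 = 4*(⅙) + 3 = ⅔ + 3 = 11/3 ≈ 3.6667)
h = 4 (h = 2 + 2 = 4)
y(R, r) = -3/161 (y(R, r) = -1/(7*(11/3 + 4)) = -1/(7*23/3) = -⅐*3/23 = -3/161)
E(q) = 16419/161 (E(q) = -9 + (111 - 3/161) = -9 + 17868/161 = 16419/161)
1/(E(262) + 8857) = 1/(16419/161 + 8857) = 1/(1442396/161) = 161/1442396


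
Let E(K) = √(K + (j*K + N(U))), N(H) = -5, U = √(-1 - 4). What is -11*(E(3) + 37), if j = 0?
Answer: -407 - 11*I*√2 ≈ -407.0 - 15.556*I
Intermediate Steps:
U = I*√5 (U = √(-5) = I*√5 ≈ 2.2361*I)
E(K) = √(-5 + K) (E(K) = √(K + (0*K - 5)) = √(K + (0 - 5)) = √(K - 5) = √(-5 + K))
-11*(E(3) + 37) = -11*(√(-5 + 3) + 37) = -11*(√(-2) + 37) = -11*(I*√2 + 37) = -11*(37 + I*√2) = -407 - 11*I*√2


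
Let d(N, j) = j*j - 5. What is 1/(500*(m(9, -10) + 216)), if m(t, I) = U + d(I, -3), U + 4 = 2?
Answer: 1/109000 ≈ 9.1743e-6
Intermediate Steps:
U = -2 (U = -4 + 2 = -2)
d(N, j) = -5 + j**2 (d(N, j) = j**2 - 5 = -5 + j**2)
m(t, I) = 2 (m(t, I) = -2 + (-5 + (-3)**2) = -2 + (-5 + 9) = -2 + 4 = 2)
1/(500*(m(9, -10) + 216)) = 1/(500*(2 + 216)) = 1/(500*218) = 1/109000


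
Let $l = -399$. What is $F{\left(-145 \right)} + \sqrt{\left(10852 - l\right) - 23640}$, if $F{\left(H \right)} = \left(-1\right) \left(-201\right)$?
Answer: $201 + i \sqrt{12389} \approx 201.0 + 111.31 i$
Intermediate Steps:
$F{\left(H \right)} = 201$
$F{\left(-145 \right)} + \sqrt{\left(10852 - l\right) - 23640} = 201 + \sqrt{\left(10852 - -399\right) - 23640} = 201 + \sqrt{\left(10852 + 399\right) - 23640} = 201 + \sqrt{11251 - 23640} = 201 + \sqrt{-12389} = 201 + i \sqrt{12389}$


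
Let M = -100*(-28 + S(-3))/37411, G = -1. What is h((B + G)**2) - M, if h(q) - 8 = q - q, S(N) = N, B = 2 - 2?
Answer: 296188/37411 ≈ 7.9171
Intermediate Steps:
B = 0
M = 3100/37411 (M = -100*(-28 - 3)/37411 = -100*(-31)*(1/37411) = 3100*(1/37411) = 3100/37411 ≈ 0.082863)
h(q) = 8 (h(q) = 8 + (q - q) = 8 + 0 = 8)
h((B + G)**2) - M = 8 - 1*3100/37411 = 8 - 3100/37411 = 296188/37411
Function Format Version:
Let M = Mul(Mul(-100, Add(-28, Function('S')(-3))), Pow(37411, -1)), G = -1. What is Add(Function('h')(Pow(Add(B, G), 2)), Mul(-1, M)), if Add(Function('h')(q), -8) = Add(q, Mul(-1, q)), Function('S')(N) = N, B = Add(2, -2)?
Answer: Rational(296188, 37411) ≈ 7.9171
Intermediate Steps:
B = 0
M = Rational(3100, 37411) (M = Mul(Mul(-100, Add(-28, -3)), Pow(37411, -1)) = Mul(Mul(-100, -31), Rational(1, 37411)) = Mul(3100, Rational(1, 37411)) = Rational(3100, 37411) ≈ 0.082863)
Function('h')(q) = 8 (Function('h')(q) = Add(8, Add(q, Mul(-1, q))) = Add(8, 0) = 8)
Add(Function('h')(Pow(Add(B, G), 2)), Mul(-1, M)) = Add(8, Mul(-1, Rational(3100, 37411))) = Add(8, Rational(-3100, 37411)) = Rational(296188, 37411)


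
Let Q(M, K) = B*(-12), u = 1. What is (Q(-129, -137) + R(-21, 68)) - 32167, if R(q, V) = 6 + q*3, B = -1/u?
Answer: -32212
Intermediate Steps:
B = -1 (B = -1/1 = -1*1 = -1)
R(q, V) = 6 + 3*q
Q(M, K) = 12 (Q(M, K) = -1*(-12) = 12)
(Q(-129, -137) + R(-21, 68)) - 32167 = (12 + (6 + 3*(-21))) - 32167 = (12 + (6 - 63)) - 32167 = (12 - 57) - 32167 = -45 - 32167 = -32212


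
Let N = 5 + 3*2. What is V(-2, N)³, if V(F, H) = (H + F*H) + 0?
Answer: -1331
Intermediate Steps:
N = 11 (N = 5 + 6 = 11)
V(F, H) = H + F*H
V(-2, N)³ = (11*(1 - 2))³ = (11*(-1))³ = (-11)³ = -1331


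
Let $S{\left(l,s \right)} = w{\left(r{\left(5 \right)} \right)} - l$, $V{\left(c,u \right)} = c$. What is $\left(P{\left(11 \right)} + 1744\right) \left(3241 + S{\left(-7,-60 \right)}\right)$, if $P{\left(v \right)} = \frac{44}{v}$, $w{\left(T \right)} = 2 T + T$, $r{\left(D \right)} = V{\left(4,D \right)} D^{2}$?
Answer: $6201904$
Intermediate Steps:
$r{\left(D \right)} = 4 D^{2}$
$w{\left(T \right)} = 3 T$
$S{\left(l,s \right)} = 300 - l$ ($S{\left(l,s \right)} = 3 \cdot 4 \cdot 5^{2} - l = 3 \cdot 4 \cdot 25 - l = 3 \cdot 100 - l = 300 - l$)
$\left(P{\left(11 \right)} + 1744\right) \left(3241 + S{\left(-7,-60 \right)}\right) = \left(\frac{44}{11} + 1744\right) \left(3241 + \left(300 - -7\right)\right) = \left(44 \cdot \frac{1}{11} + 1744\right) \left(3241 + \left(300 + 7\right)\right) = \left(4 + 1744\right) \left(3241 + 307\right) = 1748 \cdot 3548 = 6201904$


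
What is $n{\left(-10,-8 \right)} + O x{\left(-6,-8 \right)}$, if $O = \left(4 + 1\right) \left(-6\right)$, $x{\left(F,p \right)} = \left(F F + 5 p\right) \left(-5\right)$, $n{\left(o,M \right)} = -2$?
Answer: $-602$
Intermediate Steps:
$x{\left(F,p \right)} = - 25 p - 5 F^{2}$ ($x{\left(F,p \right)} = \left(F^{2} + 5 p\right) \left(-5\right) = - 25 p - 5 F^{2}$)
$O = -30$ ($O = 5 \left(-6\right) = -30$)
$n{\left(-10,-8 \right)} + O x{\left(-6,-8 \right)} = -2 - 30 \left(\left(-25\right) \left(-8\right) - 5 \left(-6\right)^{2}\right) = -2 - 30 \left(200 - 180\right) = -2 - 600 = -602$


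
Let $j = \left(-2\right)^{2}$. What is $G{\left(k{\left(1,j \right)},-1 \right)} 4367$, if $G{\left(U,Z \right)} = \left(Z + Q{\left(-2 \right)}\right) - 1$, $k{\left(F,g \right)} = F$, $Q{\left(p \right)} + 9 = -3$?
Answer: $-61138$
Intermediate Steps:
$j = 4$
$Q{\left(p \right)} = -12$ ($Q{\left(p \right)} = -9 - 3 = -12$)
$G{\left(U,Z \right)} = -13 + Z$ ($G{\left(U,Z \right)} = \left(Z - 12\right) - 1 = \left(-12 + Z\right) - 1 = -13 + Z$)
$G{\left(k{\left(1,j \right)},-1 \right)} 4367 = \left(-13 - 1\right) 4367 = \left(-14\right) 4367 = -61138$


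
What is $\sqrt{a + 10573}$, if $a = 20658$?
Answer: $\sqrt{31231} \approx 176.72$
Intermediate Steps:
$\sqrt{a + 10573} = \sqrt{20658 + 10573} = \sqrt{31231}$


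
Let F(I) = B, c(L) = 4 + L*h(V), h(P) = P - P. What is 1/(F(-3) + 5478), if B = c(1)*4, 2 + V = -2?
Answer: 1/5494 ≈ 0.00018202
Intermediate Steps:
V = -4 (V = -2 - 2 = -4)
h(P) = 0
c(L) = 4 (c(L) = 4 + L*0 = 4 + 0 = 4)
B = 16 (B = 4*4 = 16)
F(I) = 16
1/(F(-3) + 5478) = 1/(16 + 5478) = 1/5494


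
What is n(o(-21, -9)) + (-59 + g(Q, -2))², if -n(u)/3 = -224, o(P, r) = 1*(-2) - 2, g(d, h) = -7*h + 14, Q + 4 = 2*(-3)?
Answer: 1633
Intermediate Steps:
Q = -10 (Q = -4 + 2*(-3) = -4 - 6 = -10)
g(d, h) = 14 - 7*h
o(P, r) = -4 (o(P, r) = -2 - 2 = -4)
n(u) = 672 (n(u) = -3*(-224) = 672)
n(o(-21, -9)) + (-59 + g(Q, -2))² = 672 + (-59 + (14 - 7*(-2)))² = 672 + (-59 + (14 + 14))² = 672 + (-59 + 28)² = 672 + (-31)² = 672 + 961 = 1633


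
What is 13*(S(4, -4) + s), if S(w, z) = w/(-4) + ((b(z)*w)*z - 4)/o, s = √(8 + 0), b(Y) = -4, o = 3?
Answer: 247 + 26*√2 ≈ 283.77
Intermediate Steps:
s = 2*√2 (s = √8 = 2*√2 ≈ 2.8284)
S(w, z) = -4/3 - w/4 - 4*w*z/3 (S(w, z) = w/(-4) + ((-4*w)*z - 4)/3 = w*(-¼) + (-4*w*z - 4)*(⅓) = -w/4 + (-4 - 4*w*z)*(⅓) = -w/4 + (-4/3 - 4*w*z/3) = -4/3 - w/4 - 4*w*z/3)
13*(S(4, -4) + s) = 13*((-4/3 - ¼*4 - 4/3*4*(-4)) + 2*√2) = 13*((-4/3 - 1 + 64/3) + 2*√2) = 13*(19 + 2*√2) = 247 + 26*√2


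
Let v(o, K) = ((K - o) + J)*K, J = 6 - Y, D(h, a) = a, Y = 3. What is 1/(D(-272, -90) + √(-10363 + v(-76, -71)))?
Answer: -90/19031 - I*√10931/19031 ≈ -0.0047291 - 0.0054937*I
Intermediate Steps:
J = 3 (J = 6 - 1*3 = 6 - 3 = 3)
v(o, K) = K*(3 + K - o) (v(o, K) = ((K - o) + 3)*K = (3 + K - o)*K = K*(3 + K - o))
1/(D(-272, -90) + √(-10363 + v(-76, -71))) = 1/(-90 + √(-10363 - 71*(3 - 71 - 1*(-76)))) = 1/(-90 + √(-10363 - 71*(3 - 71 + 76))) = 1/(-90 + √(-10363 - 71*8)) = 1/(-90 + √(-10363 - 568)) = 1/(-90 + √(-10931)) = 1/(-90 + I*√10931)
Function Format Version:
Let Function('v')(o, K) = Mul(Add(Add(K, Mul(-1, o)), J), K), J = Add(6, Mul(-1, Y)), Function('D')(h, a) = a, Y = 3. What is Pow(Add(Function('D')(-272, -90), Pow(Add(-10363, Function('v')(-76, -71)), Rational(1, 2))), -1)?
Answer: Add(Rational(-90, 19031), Mul(Rational(-1, 19031), I, Pow(10931, Rational(1, 2)))) ≈ Add(-0.0047291, Mul(-0.0054937, I))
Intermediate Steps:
J = 3 (J = Add(6, Mul(-1, 3)) = Add(6, -3) = 3)
Function('v')(o, K) = Mul(K, Add(3, K, Mul(-1, o))) (Function('v')(o, K) = Mul(Add(Add(K, Mul(-1, o)), 3), K) = Mul(Add(3, K, Mul(-1, o)), K) = Mul(K, Add(3, K, Mul(-1, o))))
Pow(Add(Function('D')(-272, -90), Pow(Add(-10363, Function('v')(-76, -71)), Rational(1, 2))), -1) = Pow(Add(-90, Pow(Add(-10363, Mul(-71, Add(3, -71, Mul(-1, -76)))), Rational(1, 2))), -1) = Pow(Add(-90, Pow(Add(-10363, Mul(-71, Add(3, -71, 76))), Rational(1, 2))), -1) = Pow(Add(-90, Pow(Add(-10363, Mul(-71, 8)), Rational(1, 2))), -1) = Pow(Add(-90, Pow(Add(-10363, -568), Rational(1, 2))), -1) = Pow(Add(-90, Pow(-10931, Rational(1, 2))), -1) = Pow(Add(-90, Mul(I, Pow(10931, Rational(1, 2)))), -1)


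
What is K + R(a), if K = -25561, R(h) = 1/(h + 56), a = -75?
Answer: -485660/19 ≈ -25561.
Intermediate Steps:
R(h) = 1/(56 + h)
K + R(a) = -25561 + 1/(56 - 75) = -25561 + 1/(-19) = -25561 - 1/19 = -485660/19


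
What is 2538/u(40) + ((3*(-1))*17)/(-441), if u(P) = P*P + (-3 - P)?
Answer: 44395/25431 ≈ 1.7457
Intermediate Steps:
u(P) = -3 + P² - P (u(P) = P² + (-3 - P) = -3 + P² - P)
2538/u(40) + ((3*(-1))*17)/(-441) = 2538/(-3 + 40² - 1*40) + ((3*(-1))*17)/(-441) = 2538/(-3 + 1600 - 40) - 3*17*(-1/441) = 2538/1557 - 51*(-1/441) = 2538*(1/1557) + 17/147 = 282/173 + 17/147 = 44395/25431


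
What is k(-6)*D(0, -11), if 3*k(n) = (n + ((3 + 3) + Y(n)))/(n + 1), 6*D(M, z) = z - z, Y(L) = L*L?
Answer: 0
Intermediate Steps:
Y(L) = L²
D(M, z) = 0 (D(M, z) = (z - z)/6 = (⅙)*0 = 0)
k(n) = (6 + n + n²)/(3*(1 + n)) (k(n) = ((n + ((3 + 3) + n²))/(n + 1))/3 = ((n + (6 + n²))/(1 + n))/3 = ((6 + n + n²)/(1 + n))/3 = (6 + n + n²)/(3*(1 + n)))
k(-6)*D(0, -11) = ((6 - 6 + (-6)²)/(3*(1 - 6)))*0 = ((⅓)*(6 - 6 + 36)/(-5))*0 = ((⅓)*(-⅕)*36)*0 = -12/5*0 = 0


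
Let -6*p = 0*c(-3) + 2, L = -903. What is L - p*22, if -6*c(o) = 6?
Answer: -2687/3 ≈ -895.67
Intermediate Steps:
c(o) = -1 (c(o) = -1/6*6 = -1)
p = -1/3 (p = -(0*(-1) + 2)/6 = -(0 + 2)/6 = -1/6*2 = -1/3 ≈ -0.33333)
L - p*22 = -903 - (-1)*22/3 = -903 - 1*(-22/3) = -903 + 22/3 = -2687/3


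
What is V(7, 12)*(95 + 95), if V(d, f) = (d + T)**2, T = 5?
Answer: 27360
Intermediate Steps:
V(d, f) = (5 + d)**2 (V(d, f) = (d + 5)**2 = (5 + d)**2)
V(7, 12)*(95 + 95) = (5 + 7)**2*(95 + 95) = 12**2*190 = 144*190 = 27360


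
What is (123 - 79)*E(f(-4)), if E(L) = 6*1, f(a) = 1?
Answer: 264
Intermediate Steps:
E(L) = 6
(123 - 79)*E(f(-4)) = (123 - 79)*6 = 44*6 = 264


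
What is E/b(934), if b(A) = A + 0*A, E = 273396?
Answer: 136698/467 ≈ 292.72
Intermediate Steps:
b(A) = A (b(A) = A + 0 = A)
E/b(934) = 273396/934 = 273396*(1/934) = 136698/467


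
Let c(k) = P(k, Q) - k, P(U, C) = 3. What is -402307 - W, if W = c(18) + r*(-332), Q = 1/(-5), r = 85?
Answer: -374072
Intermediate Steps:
Q = -⅕ (Q = 1*(-⅕) = -⅕ ≈ -0.20000)
c(k) = 3 - k
W = -28235 (W = (3 - 1*18) + 85*(-332) = (3 - 18) - 28220 = -15 - 28220 = -28235)
-402307 - W = -402307 - 1*(-28235) = -402307 + 28235 = -374072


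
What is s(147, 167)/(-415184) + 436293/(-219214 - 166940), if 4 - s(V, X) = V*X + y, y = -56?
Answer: -3179358289/2968980784 ≈ -1.0709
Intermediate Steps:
s(V, X) = 60 - V*X (s(V, X) = 4 - (V*X - 56) = 4 - (-56 + V*X) = 4 + (56 - V*X) = 60 - V*X)
s(147, 167)/(-415184) + 436293/(-219214 - 166940) = (60 - 1*147*167)/(-415184) + 436293/(-219214 - 166940) = (60 - 24549)*(-1/415184) + 436293/(-386154) = -24489*(-1/415184) + 436293*(-1/386154) = 24489/415184 - 16159/14302 = -3179358289/2968980784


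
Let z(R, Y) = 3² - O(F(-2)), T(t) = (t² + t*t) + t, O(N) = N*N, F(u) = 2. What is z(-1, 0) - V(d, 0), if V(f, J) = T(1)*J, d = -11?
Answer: 5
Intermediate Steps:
O(N) = N²
T(t) = t + 2*t² (T(t) = (t² + t²) + t = 2*t² + t = t + 2*t²)
V(f, J) = 3*J (V(f, J) = (1*(1 + 2*1))*J = (1*(1 + 2))*J = (1*3)*J = 3*J)
z(R, Y) = 5 (z(R, Y) = 3² - 1*2² = 9 - 1*4 = 9 - 4 = 5)
z(-1, 0) - V(d, 0) = 5 - 3*0 = 5 - 1*0 = 5 + 0 = 5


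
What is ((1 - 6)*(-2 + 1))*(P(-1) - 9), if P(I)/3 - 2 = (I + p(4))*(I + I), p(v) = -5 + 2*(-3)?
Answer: 345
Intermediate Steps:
p(v) = -11 (p(v) = -5 - 6 = -11)
P(I) = 6 + 6*I*(-11 + I) (P(I) = 6 + 3*((I - 11)*(I + I)) = 6 + 3*((-11 + I)*(2*I)) = 6 + 3*(2*I*(-11 + I)) = 6 + 6*I*(-11 + I))
((1 - 6)*(-2 + 1))*(P(-1) - 9) = ((1 - 6)*(-2 + 1))*((6 - 66*(-1) + 6*(-1)²) - 9) = (-5*(-1))*((6 + 66 + 6*1) - 9) = 5*((6 + 66 + 6) - 9) = 5*(78 - 9) = 5*69 = 345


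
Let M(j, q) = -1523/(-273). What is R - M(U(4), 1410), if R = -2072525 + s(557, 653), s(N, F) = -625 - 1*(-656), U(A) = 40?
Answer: -565792385/273 ≈ -2.0725e+6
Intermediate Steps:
s(N, F) = 31 (s(N, F) = -625 + 656 = 31)
M(j, q) = 1523/273 (M(j, q) = -1523*(-1/273) = 1523/273)
R = -2072494 (R = -2072525 + 31 = -2072494)
R - M(U(4), 1410) = -2072494 - 1*1523/273 = -2072494 - 1523/273 = -565792385/273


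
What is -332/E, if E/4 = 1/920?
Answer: -76360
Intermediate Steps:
E = 1/230 (E = 4/920 = 4*(1/920) = 1/230 ≈ 0.0043478)
-332/E = -332/1/230 = -332*230 = -76360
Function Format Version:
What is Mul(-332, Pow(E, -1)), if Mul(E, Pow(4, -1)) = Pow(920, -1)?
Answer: -76360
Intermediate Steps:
E = Rational(1, 230) (E = Mul(4, Pow(920, -1)) = Mul(4, Rational(1, 920)) = Rational(1, 230) ≈ 0.0043478)
Mul(-332, Pow(E, -1)) = Mul(-332, Pow(Rational(1, 230), -1)) = Mul(-332, 230) = -76360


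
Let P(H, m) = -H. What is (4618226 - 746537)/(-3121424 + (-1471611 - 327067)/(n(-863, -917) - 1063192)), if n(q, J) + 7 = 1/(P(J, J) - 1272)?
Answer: -104379531344721/84152574667801 ≈ -1.2404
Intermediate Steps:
n(q, J) = -7 + 1/(-1272 - J) (n(q, J) = -7 + 1/(-J - 1272) = -7 + 1/(-1272 - J))
(4618226 - 746537)/(-3121424 + (-1471611 - 327067)/(n(-863, -917) - 1063192)) = (4618226 - 746537)/(-3121424 + (-1471611 - 327067)/((-8905 - 7*(-917))/(1272 - 917) - 1063192)) = 3871689/(-3121424 - 1798678/((-8905 + 6419)/355 - 1063192)) = 3871689/(-3121424 - 1798678/((1/355)*(-2486) - 1063192)) = 3871689/(-3121424 - 1798678/(-2486/355 - 1063192)) = 3871689/(-3121424 - 1798678/(-377435646/355)) = 3871689/(-3121424 - 1798678*(-355/377435646)) = 3871689/(-3121424 + 45609335/26959689) = 3871689/(-84152574667801/26959689) = 3871689*(-26959689/84152574667801) = -104379531344721/84152574667801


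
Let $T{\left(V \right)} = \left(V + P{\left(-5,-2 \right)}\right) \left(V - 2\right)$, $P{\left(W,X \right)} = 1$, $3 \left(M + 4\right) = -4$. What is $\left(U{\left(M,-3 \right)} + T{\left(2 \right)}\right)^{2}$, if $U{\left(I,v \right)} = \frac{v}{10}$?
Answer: $\frac{9}{100} \approx 0.09$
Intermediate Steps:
$M = - \frac{16}{3}$ ($M = -4 + \frac{1}{3} \left(-4\right) = -4 - \frac{4}{3} = - \frac{16}{3} \approx -5.3333$)
$U{\left(I,v \right)} = \frac{v}{10}$ ($U{\left(I,v \right)} = v \frac{1}{10} = \frac{v}{10}$)
$T{\left(V \right)} = \left(1 + V\right) \left(-2 + V\right)$ ($T{\left(V \right)} = \left(V + 1\right) \left(V - 2\right) = \left(1 + V\right) \left(-2 + V\right)$)
$\left(U{\left(M,-3 \right)} + T{\left(2 \right)}\right)^{2} = \left(\frac{1}{10} \left(-3\right) - \left(4 - 4\right)\right)^{2} = \left(- \frac{3}{10} - 0\right)^{2} = \left(- \frac{3}{10} + 0\right)^{2} = \left(- \frac{3}{10}\right)^{2} = \frac{9}{100}$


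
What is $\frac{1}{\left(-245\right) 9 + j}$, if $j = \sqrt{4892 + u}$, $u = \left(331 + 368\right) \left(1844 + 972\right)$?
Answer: $- \frac{2205}{2888749} - \frac{2 \sqrt{493319}}{2888749} \approx -0.0012496$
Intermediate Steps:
$u = 1968384$ ($u = 699 \cdot 2816 = 1968384$)
$j = 2 \sqrt{493319}$ ($j = \sqrt{4892 + 1968384} = \sqrt{1973276} = 2 \sqrt{493319} \approx 1404.7$)
$\frac{1}{\left(-245\right) 9 + j} = \frac{1}{\left(-245\right) 9 + 2 \sqrt{493319}} = \frac{1}{-2205 + 2 \sqrt{493319}}$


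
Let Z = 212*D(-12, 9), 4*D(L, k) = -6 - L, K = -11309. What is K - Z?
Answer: -11627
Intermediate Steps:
D(L, k) = -3/2 - L/4 (D(L, k) = (-6 - L)/4 = -3/2 - L/4)
Z = 318 (Z = 212*(-3/2 - ¼*(-12)) = 212*(-3/2 + 3) = 212*(3/2) = 318)
K - Z = -11309 - 1*318 = -11309 - 318 = -11627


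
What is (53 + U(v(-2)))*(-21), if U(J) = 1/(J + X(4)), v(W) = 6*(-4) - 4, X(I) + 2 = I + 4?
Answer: -24465/22 ≈ -1112.0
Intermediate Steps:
X(I) = 2 + I (X(I) = -2 + (I + 4) = -2 + (4 + I) = 2 + I)
v(W) = -28 (v(W) = -24 - 4 = -28)
U(J) = 1/(6 + J) (U(J) = 1/(J + (2 + 4)) = 1/(J + 6) = 1/(6 + J))
(53 + U(v(-2)))*(-21) = (53 + 1/(6 - 28))*(-21) = (53 + 1/(-22))*(-21) = (53 - 1/22)*(-21) = (1165/22)*(-21) = -24465/22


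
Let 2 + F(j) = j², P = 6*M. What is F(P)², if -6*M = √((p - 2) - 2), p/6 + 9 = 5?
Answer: 900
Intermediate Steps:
p = -24 (p = -54 + 6*5 = -54 + 30 = -24)
M = -I*√7/3 (M = -√((-24 - 2) - 2)/6 = -√(-26 - 2)/6 = -I*√7/3 ≈ -0.88192*I)
P = -2*I*√7 (P = 6*(-I*√7/3) = -2*I*√7 ≈ -5.2915*I)
F(j) = -2 + j²
F(P)² = (-2 + (-2*I*√7)²)² = (-2 - 28)² = (-30)² = 900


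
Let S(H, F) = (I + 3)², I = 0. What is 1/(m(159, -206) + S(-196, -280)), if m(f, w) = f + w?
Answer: -1/38 ≈ -0.026316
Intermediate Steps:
S(H, F) = 9 (S(H, F) = (0 + 3)² = 3² = 9)
1/(m(159, -206) + S(-196, -280)) = 1/((159 - 206) + 9) = 1/(-47 + 9) = 1/(-38) = -1/38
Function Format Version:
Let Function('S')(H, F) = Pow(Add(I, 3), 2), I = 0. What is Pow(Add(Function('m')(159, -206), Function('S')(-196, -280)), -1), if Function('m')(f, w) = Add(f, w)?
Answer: Rational(-1, 38) ≈ -0.026316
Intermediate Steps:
Function('S')(H, F) = 9 (Function('S')(H, F) = Pow(Add(0, 3), 2) = Pow(3, 2) = 9)
Pow(Add(Function('m')(159, -206), Function('S')(-196, -280)), -1) = Pow(Add(Add(159, -206), 9), -1) = Pow(Add(-47, 9), -1) = Pow(-38, -1) = Rational(-1, 38)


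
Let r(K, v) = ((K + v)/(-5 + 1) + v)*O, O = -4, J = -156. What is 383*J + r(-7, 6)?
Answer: -59773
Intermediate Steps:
r(K, v) = K - 3*v (r(K, v) = ((K + v)/(-5 + 1) + v)*(-4) = ((K + v)/(-4) + v)*(-4) = ((K + v)*(-¼) + v)*(-4) = ((-K/4 - v/4) + v)*(-4) = (-K/4 + 3*v/4)*(-4) = K - 3*v)
383*J + r(-7, 6) = 383*(-156) + (-7 - 3*6) = -59748 + (-7 - 18) = -59748 - 25 = -59773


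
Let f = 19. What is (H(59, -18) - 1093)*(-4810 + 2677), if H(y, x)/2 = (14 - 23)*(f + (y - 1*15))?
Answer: 4750191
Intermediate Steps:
H(y, x) = -72 - 18*y (H(y, x) = 2*((14 - 23)*(19 + (y - 1*15))) = 2*(-9*(19 + (y - 15))) = 2*(-9*(19 + (-15 + y))) = 2*(-9*(4 + y)) = 2*(-36 - 9*y) = -72 - 18*y)
(H(59, -18) - 1093)*(-4810 + 2677) = ((-72 - 18*59) - 1093)*(-4810 + 2677) = ((-72 - 1062) - 1093)*(-2133) = (-1134 - 1093)*(-2133) = -2227*(-2133) = 4750191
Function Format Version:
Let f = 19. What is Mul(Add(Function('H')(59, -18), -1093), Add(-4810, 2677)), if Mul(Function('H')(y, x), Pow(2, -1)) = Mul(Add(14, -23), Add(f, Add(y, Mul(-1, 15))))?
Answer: 4750191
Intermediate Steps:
Function('H')(y, x) = Add(-72, Mul(-18, y)) (Function('H')(y, x) = Mul(2, Mul(Add(14, -23), Add(19, Add(y, Mul(-1, 15))))) = Mul(2, Mul(-9, Add(19, Add(y, -15)))) = Mul(2, Mul(-9, Add(19, Add(-15, y)))) = Mul(2, Mul(-9, Add(4, y))) = Mul(2, Add(-36, Mul(-9, y))) = Add(-72, Mul(-18, y)))
Mul(Add(Function('H')(59, -18), -1093), Add(-4810, 2677)) = Mul(Add(Add(-72, Mul(-18, 59)), -1093), Add(-4810, 2677)) = Mul(Add(Add(-72, -1062), -1093), -2133) = Mul(Add(-1134, -1093), -2133) = Mul(-2227, -2133) = 4750191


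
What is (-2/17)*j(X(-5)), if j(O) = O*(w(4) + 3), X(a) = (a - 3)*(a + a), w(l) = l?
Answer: -1120/17 ≈ -65.882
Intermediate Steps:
X(a) = 2*a*(-3 + a) (X(a) = (-3 + a)*(2*a) = 2*a*(-3 + a))
j(O) = 7*O (j(O) = O*(4 + 3) = O*7 = 7*O)
(-2/17)*j(X(-5)) = (-2/17)*(7*(2*(-5)*(-3 - 5))) = (-2*1/17)*(7*(2*(-5)*(-8))) = -14*80/17 = -2/17*560 = -1120/17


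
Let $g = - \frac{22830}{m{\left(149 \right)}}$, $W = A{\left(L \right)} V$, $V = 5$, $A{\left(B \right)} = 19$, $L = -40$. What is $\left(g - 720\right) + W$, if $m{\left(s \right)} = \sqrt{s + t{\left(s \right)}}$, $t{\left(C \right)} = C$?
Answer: $-625 - \frac{11415 \sqrt{298}}{149} \approx -1947.5$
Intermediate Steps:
$m{\left(s \right)} = \sqrt{2} \sqrt{s}$ ($m{\left(s \right)} = \sqrt{s + s} = \sqrt{2 s} = \sqrt{2} \sqrt{s}$)
$W = 95$ ($W = 19 \cdot 5 = 95$)
$g = - \frac{11415 \sqrt{298}}{149}$ ($g = - \frac{22830}{\sqrt{2} \sqrt{149}} = - \frac{22830}{\sqrt{298}} = - 22830 \frac{\sqrt{298}}{298} = - \frac{11415 \sqrt{298}}{149} \approx -1322.5$)
$\left(g - 720\right) + W = \left(- \frac{11415 \sqrt{298}}{149} - 720\right) + 95 = \left(-720 - \frac{11415 \sqrt{298}}{149}\right) + 95 = -625 - \frac{11415 \sqrt{298}}{149}$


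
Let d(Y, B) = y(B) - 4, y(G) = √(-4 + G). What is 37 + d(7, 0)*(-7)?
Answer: 65 - 14*I ≈ 65.0 - 14.0*I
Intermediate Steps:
d(Y, B) = -4 + √(-4 + B) (d(Y, B) = √(-4 + B) - 4 = -4 + √(-4 + B))
37 + d(7, 0)*(-7) = 37 + (-4 + √(-4 + 0))*(-7) = 37 + (-4 + √(-4))*(-7) = 37 + (-4 + 2*I)*(-7) = 37 + (28 - 14*I) = 65 - 14*I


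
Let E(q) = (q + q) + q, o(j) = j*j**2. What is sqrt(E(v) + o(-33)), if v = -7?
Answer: I*sqrt(35958) ≈ 189.63*I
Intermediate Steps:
o(j) = j**3
E(q) = 3*q (E(q) = 2*q + q = 3*q)
sqrt(E(v) + o(-33)) = sqrt(3*(-7) + (-33)**3) = sqrt(-21 - 35937) = sqrt(-35958) = I*sqrt(35958)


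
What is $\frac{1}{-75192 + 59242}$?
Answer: $- \frac{1}{15950} \approx -6.2696 \cdot 10^{-5}$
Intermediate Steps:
$\frac{1}{-75192 + 59242} = \frac{1}{-15950} = - \frac{1}{15950}$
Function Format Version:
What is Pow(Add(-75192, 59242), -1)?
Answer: Rational(-1, 15950) ≈ -6.2696e-5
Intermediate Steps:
Pow(Add(-75192, 59242), -1) = Pow(-15950, -1) = Rational(-1, 15950)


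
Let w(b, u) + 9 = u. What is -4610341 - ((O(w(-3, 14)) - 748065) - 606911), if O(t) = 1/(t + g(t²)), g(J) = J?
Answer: -97660951/30 ≈ -3.2554e+6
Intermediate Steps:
w(b, u) = -9 + u
O(t) = 1/(t + t²)
-4610341 - ((O(w(-3, 14)) - 748065) - 606911) = -4610341 - ((1/((-9 + 14)*(1 + (-9 + 14))) - 748065) - 606911) = -4610341 - ((1/(5*(1 + 5)) - 748065) - 606911) = -4610341 - (((⅕)/6 - 748065) - 606911) = -4610341 - (((⅕)*(⅙) - 748065) - 606911) = -4610341 - ((1/30 - 748065) - 606911) = -4610341 - (-22441949/30 - 606911) = -4610341 - 1*(-40649279/30) = -4610341 + 40649279/30 = -97660951/30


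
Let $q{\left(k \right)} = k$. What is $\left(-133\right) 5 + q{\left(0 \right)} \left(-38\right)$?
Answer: $-665$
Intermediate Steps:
$\left(-133\right) 5 + q{\left(0 \right)} \left(-38\right) = \left(-133\right) 5 + 0 \left(-38\right) = -665 + 0 = -665$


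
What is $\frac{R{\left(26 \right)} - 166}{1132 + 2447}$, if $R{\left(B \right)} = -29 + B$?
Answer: $- \frac{169}{3579} \approx -0.04722$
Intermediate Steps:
$\frac{R{\left(26 \right)} - 166}{1132 + 2447} = \frac{\left(-29 + 26\right) - 166}{1132 + 2447} = \frac{-3 - 166}{3579} = \left(-169\right) \frac{1}{3579} = - \frac{169}{3579}$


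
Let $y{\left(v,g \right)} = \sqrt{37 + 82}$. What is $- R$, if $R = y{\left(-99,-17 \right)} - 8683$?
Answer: $8683 - \sqrt{119} \approx 8672.1$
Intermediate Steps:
$y{\left(v,g \right)} = \sqrt{119}$
$R = -8683 + \sqrt{119}$ ($R = \sqrt{119} - 8683 = -8683 + \sqrt{119} \approx -8672.1$)
$- R = - (-8683 + \sqrt{119}) = 8683 - \sqrt{119}$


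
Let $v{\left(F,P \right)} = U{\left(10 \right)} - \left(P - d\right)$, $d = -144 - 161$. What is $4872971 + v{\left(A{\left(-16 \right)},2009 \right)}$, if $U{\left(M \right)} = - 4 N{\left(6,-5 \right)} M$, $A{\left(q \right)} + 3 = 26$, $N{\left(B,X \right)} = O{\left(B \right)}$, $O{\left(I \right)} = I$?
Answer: $4870417$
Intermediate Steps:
$d = -305$ ($d = -144 - 161 = -305$)
$N{\left(B,X \right)} = B$
$A{\left(q \right)} = 23$ ($A{\left(q \right)} = -3 + 26 = 23$)
$U{\left(M \right)} = - 24 M$ ($U{\left(M \right)} = \left(-4\right) 6 M = - 24 M$)
$v{\left(F,P \right)} = -545 - P$ ($v{\left(F,P \right)} = \left(-24\right) 10 - \left(P - -305\right) = -240 - \left(P + 305\right) = -240 - \left(305 + P\right) = -545 - P$)
$4872971 + v{\left(A{\left(-16 \right)},2009 \right)} = 4872971 - 2554 = 4870417$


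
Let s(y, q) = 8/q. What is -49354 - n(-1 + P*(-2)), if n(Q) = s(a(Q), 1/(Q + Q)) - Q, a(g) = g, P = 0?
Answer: -49339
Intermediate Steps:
n(Q) = 15*Q (n(Q) = 8/(1/(Q + Q)) - Q = 8/(1/(2*Q)) - Q = 8/((1/(2*Q))) - Q = 8*(2*Q) - Q = 16*Q - Q = 15*Q)
-49354 - n(-1 + P*(-2)) = -49354 - 15*(-1 + 0*(-2)) = -49354 - 15*(-1 + 0) = -49354 - 15*(-1) = -49354 - 1*(-15) = -49354 + 15 = -49339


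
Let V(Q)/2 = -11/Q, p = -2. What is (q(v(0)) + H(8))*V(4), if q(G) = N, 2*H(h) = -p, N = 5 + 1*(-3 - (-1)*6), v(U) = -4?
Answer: -99/2 ≈ -49.500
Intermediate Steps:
V(Q) = -22/Q (V(Q) = 2*(-11/Q) = -22/Q)
N = 8 (N = 5 + 1*(-3 - 1*(-6)) = 5 + 1*(-3 + 6) = 5 + 1*3 = 5 + 3 = 8)
H(h) = 1 (H(h) = (-1*(-2))/2 = (½)*2 = 1)
q(G) = 8
(q(v(0)) + H(8))*V(4) = (8 + 1)*(-22/4) = 9*(-22*¼) = 9*(-11/2) = -99/2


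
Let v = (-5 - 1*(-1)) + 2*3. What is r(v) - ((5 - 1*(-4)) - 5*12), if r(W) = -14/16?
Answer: 401/8 ≈ 50.125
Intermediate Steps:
v = 2 (v = (-5 + 1) + 6 = -4 + 6 = 2)
r(W) = -7/8 (r(W) = -14*1/16 = -7/8)
r(v) - ((5 - 1*(-4)) - 5*12) = -7/8 - ((5 - 1*(-4)) - 5*12) = -7/8 - ((5 + 4) - 60) = -7/8 - (9 - 60) = -7/8 - 1*(-51) = -7/8 + 51 = 401/8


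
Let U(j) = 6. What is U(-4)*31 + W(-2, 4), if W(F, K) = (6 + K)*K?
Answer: 226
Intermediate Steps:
W(F, K) = K*(6 + K)
U(-4)*31 + W(-2, 4) = 6*31 + 4*(6 + 4) = 186 + 4*10 = 186 + 40 = 226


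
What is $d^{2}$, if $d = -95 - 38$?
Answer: $17689$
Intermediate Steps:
$d = -133$
$d^{2} = \left(-133\right)^{2} = 17689$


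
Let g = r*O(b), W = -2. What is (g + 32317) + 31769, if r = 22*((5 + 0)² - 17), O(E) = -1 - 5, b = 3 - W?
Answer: 63030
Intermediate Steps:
b = 5 (b = 3 - 1*(-2) = 3 + 2 = 5)
O(E) = -6
r = 176 (r = 22*(5² - 17) = 22*(25 - 17) = 22*8 = 176)
g = -1056 (g = 176*(-6) = -1056)
(g + 32317) + 31769 = (-1056 + 32317) + 31769 = 31261 + 31769 = 63030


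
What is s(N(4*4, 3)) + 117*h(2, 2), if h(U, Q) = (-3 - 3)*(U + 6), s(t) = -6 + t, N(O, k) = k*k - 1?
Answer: -5614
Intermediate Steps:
N(O, k) = -1 + k² (N(O, k) = k² - 1 = -1 + k²)
h(U, Q) = -36 - 6*U (h(U, Q) = -6*(6 + U) = -36 - 6*U)
s(N(4*4, 3)) + 117*h(2, 2) = (-6 + (-1 + 3²)) + 117*(-36 - 6*2) = (-6 + (-1 + 9)) + 117*(-36 - 12) = (-6 + 8) + 117*(-48) = 2 - 5616 = -5614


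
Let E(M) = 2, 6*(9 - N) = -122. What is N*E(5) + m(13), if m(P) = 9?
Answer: 203/3 ≈ 67.667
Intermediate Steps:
N = 88/3 (N = 9 - ⅙*(-122) = 9 + 61/3 = 88/3 ≈ 29.333)
N*E(5) + m(13) = (88/3)*2 + 9 = 176/3 + 9 = 203/3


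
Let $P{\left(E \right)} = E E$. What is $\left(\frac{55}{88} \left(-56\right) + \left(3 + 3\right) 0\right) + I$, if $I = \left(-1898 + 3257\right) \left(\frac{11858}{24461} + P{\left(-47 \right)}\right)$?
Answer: $\frac{73447939178}{24461} \approx 3.0027 \cdot 10^{6}$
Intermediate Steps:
$P{\left(E \right)} = E^{2}$
$I = \frac{73448795313}{24461}$ ($I = \left(-1898 + 3257\right) \left(\frac{11858}{24461} + \left(-47\right)^{2}\right) = 1359 \left(11858 \cdot \frac{1}{24461} + 2209\right) = 1359 \left(\frac{11858}{24461} + 2209\right) = 1359 \cdot \frac{54046207}{24461} = \frac{73448795313}{24461} \approx 3.0027 \cdot 10^{6}$)
$\left(\frac{55}{88} \left(-56\right) + \left(3 + 3\right) 0\right) + I = \left(\frac{55}{88} \left(-56\right) + \left(3 + 3\right) 0\right) + \frac{73448795313}{24461} = \left(55 \cdot \frac{1}{88} \left(-56\right) + 6 \cdot 0\right) + \frac{73448795313}{24461} = \left(\frac{5}{8} \left(-56\right) + 0\right) + \frac{73448795313}{24461} = \left(-35 + 0\right) + \frac{73448795313}{24461} = -35 + \frac{73448795313}{24461} = \frac{73447939178}{24461}$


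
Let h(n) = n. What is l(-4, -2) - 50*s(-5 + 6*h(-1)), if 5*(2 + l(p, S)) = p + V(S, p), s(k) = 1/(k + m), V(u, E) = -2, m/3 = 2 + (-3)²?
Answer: -301/55 ≈ -5.4727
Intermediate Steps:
m = 33 (m = 3*(2 + (-3)²) = 3*(2 + 9) = 3*11 = 33)
s(k) = 1/(33 + k) (s(k) = 1/(k + 33) = 1/(33 + k))
l(p, S) = -12/5 + p/5 (l(p, S) = -2 + (p - 2)/5 = -2 + (-2 + p)/5 = -2 + (-⅖ + p/5) = -12/5 + p/5)
l(-4, -2) - 50*s(-5 + 6*h(-1)) = (-12/5 + (⅕)*(-4)) - 50/(33 + (-5 + 6*(-1))) = (-12/5 - ⅘) - 50/(33 + (-5 - 6)) = -16/5 - 50/(33 - 11) = -16/5 - 50/22 = -16/5 - 50*1/22 = -16/5 - 25/11 = -301/55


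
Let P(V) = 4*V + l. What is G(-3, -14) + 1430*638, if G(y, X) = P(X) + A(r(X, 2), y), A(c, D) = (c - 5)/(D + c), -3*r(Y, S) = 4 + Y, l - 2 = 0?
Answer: 912281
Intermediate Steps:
l = 2 (l = 2 + 0 = 2)
r(Y, S) = -4/3 - Y/3 (r(Y, S) = -(4 + Y)/3 = -4/3 - Y/3)
A(c, D) = (-5 + c)/(D + c)
P(V) = 2 + 4*V (P(V) = 4*V + 2 = 2 + 4*V)
G(y, X) = 2 + 4*X + (-19/3 - X/3)/(-4/3 + y - X/3) (G(y, X) = (2 + 4*X) + (-5 + (-4/3 - X/3))/(y + (-4/3 - X/3)) = (2 + 4*X) + (-19/3 - X/3)/(-4/3 + y - X/3) = 2 + 4*X + (-19/3 - X/3)/(-4/3 + y - X/3))
G(-3, -14) + 1430*638 = (19 - 14 + 2*(1 + 2*(-14))*(4 - 14 - 3*(-3)))/(4 - 14 - 3*(-3)) + 1430*638 = (19 - 14 + 2*(1 - 28)*(4 - 14 + 9))/(4 - 14 + 9) + 912340 = (19 - 14 + 2*(-27)*(-1))/(-1) + 912340 = -(19 - 14 + 54) + 912340 = -1*59 + 912340 = -59 + 912340 = 912281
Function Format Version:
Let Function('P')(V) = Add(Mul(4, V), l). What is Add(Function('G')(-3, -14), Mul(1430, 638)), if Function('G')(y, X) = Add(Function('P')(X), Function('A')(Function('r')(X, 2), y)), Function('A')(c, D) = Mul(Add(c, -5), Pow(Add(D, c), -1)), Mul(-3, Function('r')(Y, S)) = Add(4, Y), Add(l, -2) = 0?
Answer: 912281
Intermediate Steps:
l = 2 (l = Add(2, 0) = 2)
Function('r')(Y, S) = Add(Rational(-4, 3), Mul(Rational(-1, 3), Y)) (Function('r')(Y, S) = Mul(Rational(-1, 3), Add(4, Y)) = Add(Rational(-4, 3), Mul(Rational(-1, 3), Y)))
Function('A')(c, D) = Mul(Pow(Add(D, c), -1), Add(-5, c)) (Function('A')(c, D) = Mul(Add(-5, c), Pow(Add(D, c), -1)) = Mul(Pow(Add(D, c), -1), Add(-5, c)))
Function('P')(V) = Add(2, Mul(4, V)) (Function('P')(V) = Add(Mul(4, V), 2) = Add(2, Mul(4, V)))
Function('G')(y, X) = Add(2, Mul(4, X), Mul(Pow(Add(Rational(-4, 3), y, Mul(Rational(-1, 3), X)), -1), Add(Rational(-19, 3), Mul(Rational(-1, 3), X)))) (Function('G')(y, X) = Add(Add(2, Mul(4, X)), Mul(Pow(Add(y, Add(Rational(-4, 3), Mul(Rational(-1, 3), X))), -1), Add(-5, Add(Rational(-4, 3), Mul(Rational(-1, 3), X))))) = Add(Add(2, Mul(4, X)), Mul(Pow(Add(Rational(-4, 3), y, Mul(Rational(-1, 3), X)), -1), Add(Rational(-19, 3), Mul(Rational(-1, 3), X)))) = Add(2, Mul(4, X), Mul(Pow(Add(Rational(-4, 3), y, Mul(Rational(-1, 3), X)), -1), Add(Rational(-19, 3), Mul(Rational(-1, 3), X)))))
Add(Function('G')(-3, -14), Mul(1430, 638)) = Add(Mul(Pow(Add(4, -14, Mul(-3, -3)), -1), Add(19, -14, Mul(2, Add(1, Mul(2, -14)), Add(4, -14, Mul(-3, -3))))), Mul(1430, 638)) = Add(Mul(Pow(Add(4, -14, 9), -1), Add(19, -14, Mul(2, Add(1, -28), Add(4, -14, 9)))), 912340) = Add(Mul(Pow(-1, -1), Add(19, -14, Mul(2, -27, -1))), 912340) = Add(Mul(-1, Add(19, -14, 54)), 912340) = Add(Mul(-1, 59), 912340) = Add(-59, 912340) = 912281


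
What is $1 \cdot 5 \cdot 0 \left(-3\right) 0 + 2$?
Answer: $2$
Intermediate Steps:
$1 \cdot 5 \cdot 0 \left(-3\right) 0 + 2 = 1 \cdot 0 \left(-3\right) 0 + 2 = 0 \left(-3\right) 0 + 2 = 0 \cdot 0 + 2 = 0 + 2 = 2$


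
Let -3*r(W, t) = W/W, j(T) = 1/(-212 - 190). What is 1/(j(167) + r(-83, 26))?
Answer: -134/45 ≈ -2.9778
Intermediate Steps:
j(T) = -1/402 (j(T) = 1/(-402) = -1/402)
r(W, t) = -⅓ (r(W, t) = -W/(3*W) = -⅓*1 = -⅓)
1/(j(167) + r(-83, 26)) = 1/(-1/402 - ⅓) = 1/(-45/134) = -134/45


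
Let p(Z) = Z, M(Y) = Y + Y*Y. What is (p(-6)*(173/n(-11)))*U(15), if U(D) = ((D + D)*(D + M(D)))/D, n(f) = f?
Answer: 529380/11 ≈ 48125.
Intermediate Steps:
M(Y) = Y + Y²
U(D) = 2*D + 2*D*(1 + D) (U(D) = ((D + D)*(D + D*(1 + D)))/D = ((2*D)*(D + D*(1 + D)))/D = (2*D*(D + D*(1 + D)))/D = 2*D + 2*D*(1 + D))
(p(-6)*(173/n(-11)))*U(15) = (-1038/(-11))*(2*15*(2 + 15)) = (-1038*(-1)/11)*(2*15*17) = -6*(-173/11)*510 = (1038/11)*510 = 529380/11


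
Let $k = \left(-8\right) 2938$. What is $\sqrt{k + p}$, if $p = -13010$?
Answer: $i \sqrt{36514} \approx 191.09 i$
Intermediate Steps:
$k = -23504$
$\sqrt{k + p} = \sqrt{-23504 - 13010} = \sqrt{-36514} = i \sqrt{36514}$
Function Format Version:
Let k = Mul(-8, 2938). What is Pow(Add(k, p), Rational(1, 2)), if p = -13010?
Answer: Mul(I, Pow(36514, Rational(1, 2))) ≈ Mul(191.09, I)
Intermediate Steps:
k = -23504
Pow(Add(k, p), Rational(1, 2)) = Pow(Add(-23504, -13010), Rational(1, 2)) = Pow(-36514, Rational(1, 2)) = Mul(I, Pow(36514, Rational(1, 2)))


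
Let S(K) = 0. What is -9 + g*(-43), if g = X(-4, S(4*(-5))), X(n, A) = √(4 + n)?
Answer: -9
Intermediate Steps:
g = 0 (g = √(4 - 4) = √0 = 0)
-9 + g*(-43) = -9 + 0*(-43) = -9 + 0 = -9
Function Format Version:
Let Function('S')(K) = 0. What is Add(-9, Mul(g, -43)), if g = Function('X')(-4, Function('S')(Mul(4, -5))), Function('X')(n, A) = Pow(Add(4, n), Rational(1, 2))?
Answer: -9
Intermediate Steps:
g = 0 (g = Pow(Add(4, -4), Rational(1, 2)) = Pow(0, Rational(1, 2)) = 0)
Add(-9, Mul(g, -43)) = Add(-9, Mul(0, -43)) = Add(-9, 0) = -9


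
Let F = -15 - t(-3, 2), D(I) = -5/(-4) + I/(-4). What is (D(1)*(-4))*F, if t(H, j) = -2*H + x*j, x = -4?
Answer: 52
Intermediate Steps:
t(H, j) = -4*j - 2*H (t(H, j) = -2*H - 4*j = -4*j - 2*H)
D(I) = 5/4 - I/4 (D(I) = -5*(-¼) + I*(-¼) = 5/4 - I/4)
F = -13 (F = -15 - (-4*2 - 2*(-3)) = -15 - (-8 + 6) = -15 - 1*(-2) = -15 + 2 = -13)
(D(1)*(-4))*F = ((5/4 - ¼*1)*(-4))*(-13) = ((5/4 - ¼)*(-4))*(-13) = (1*(-4))*(-13) = -4*(-13) = 52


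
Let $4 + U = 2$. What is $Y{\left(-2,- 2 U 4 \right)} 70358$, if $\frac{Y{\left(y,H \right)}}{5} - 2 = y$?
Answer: $0$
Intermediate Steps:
$U = -2$ ($U = -4 + 2 = -2$)
$Y{\left(y,H \right)} = 10 + 5 y$
$Y{\left(-2,- 2 U 4 \right)} 70358 = \left(10 + 5 \left(-2\right)\right) 70358 = \left(10 - 10\right) 70358 = 0 \cdot 70358 = 0$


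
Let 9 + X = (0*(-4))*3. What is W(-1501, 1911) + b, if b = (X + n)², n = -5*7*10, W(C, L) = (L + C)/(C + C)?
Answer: 193450176/1501 ≈ 1.2888e+5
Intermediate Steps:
X = -9 (X = -9 + (0*(-4))*3 = -9 + 0*3 = -9 + 0 = -9)
W(C, L) = (C + L)/(2*C) (W(C, L) = (C + L)/((2*C)) = (C + L)*(1/(2*C)) = (C + L)/(2*C))
n = -350 (n = -35*10 = -350)
b = 128881 (b = (-9 - 350)² = (-359)² = 128881)
W(-1501, 1911) + b = (½)*(-1501 + 1911)/(-1501) + 128881 = (½)*(-1/1501)*410 + 128881 = -205/1501 + 128881 = 193450176/1501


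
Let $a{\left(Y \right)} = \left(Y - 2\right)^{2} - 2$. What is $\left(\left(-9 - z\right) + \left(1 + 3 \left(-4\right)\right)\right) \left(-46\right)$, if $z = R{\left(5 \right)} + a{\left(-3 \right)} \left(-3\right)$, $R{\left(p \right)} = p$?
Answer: $-2024$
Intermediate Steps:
$a{\left(Y \right)} = -2 + \left(-2 + Y\right)^{2}$ ($a{\left(Y \right)} = \left(-2 + Y\right)^{2} - 2 = -2 + \left(-2 + Y\right)^{2}$)
$z = -64$ ($z = 5 + \left(-2 + \left(-2 - 3\right)^{2}\right) \left(-3\right) = 5 + \left(-2 + \left(-5\right)^{2}\right) \left(-3\right) = 5 + \left(-2 + 25\right) \left(-3\right) = 5 + 23 \left(-3\right) = 5 - 69 = -64$)
$\left(\left(-9 - z\right) + \left(1 + 3 \left(-4\right)\right)\right) \left(-46\right) = \left(\left(-9 - -64\right) + \left(1 + 3 \left(-4\right)\right)\right) \left(-46\right) = \left(\left(-9 + 64\right) + \left(1 - 12\right)\right) \left(-46\right) = \left(55 - 11\right) \left(-46\right) = 44 \left(-46\right) = -2024$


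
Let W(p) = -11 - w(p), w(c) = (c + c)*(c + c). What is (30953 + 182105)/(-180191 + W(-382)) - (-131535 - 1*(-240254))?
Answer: -41525219860/381949 ≈ -1.0872e+5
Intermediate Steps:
w(c) = 4*c² (w(c) = (2*c)*(2*c) = 4*c²)
W(p) = -11 - 4*p²
(30953 + 182105)/(-180191 + W(-382)) - (-131535 - 1*(-240254)) = (30953 + 182105)/(-180191 + (-11 - 4*(-382)²)) - (-131535 - 1*(-240254)) = 213058/(-180191 + (-11 - 4*145924)) - (-131535 + 240254) = 213058/(-180191 + (-11 - 583696)) - 1*108719 = 213058/(-180191 - 583707) - 108719 = 213058/(-763898) - 108719 = 213058*(-1/763898) - 108719 = -106529/381949 - 108719 = -41525219860/381949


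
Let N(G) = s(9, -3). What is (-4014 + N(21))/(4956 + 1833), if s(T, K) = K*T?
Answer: -1347/2263 ≈ -0.59523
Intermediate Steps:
N(G) = -27 (N(G) = -3*9 = -27)
(-4014 + N(21))/(4956 + 1833) = (-4014 - 27)/(4956 + 1833) = -4041/6789 = -4041*1/6789 = -1347/2263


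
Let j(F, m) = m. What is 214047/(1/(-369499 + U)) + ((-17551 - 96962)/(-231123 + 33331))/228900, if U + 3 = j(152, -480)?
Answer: -24390849185475320821/307990400 ≈ -7.9194e+10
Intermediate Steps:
U = -483 (U = -3 - 480 = -483)
214047/(1/(-369499 + U)) + ((-17551 - 96962)/(-231123 + 33331))/228900 = 214047/(1/(-369499 - 483)) + ((-17551 - 96962)/(-231123 + 33331))/228900 = 214047/(1/(-369982)) - 114513/(-197792)*(1/228900) = 214047/(-1/369982) - 114513*(-1/197792)*(1/228900) = 214047*(-369982) + (16359/28256)*(1/228900) = -79193537154 + 779/307990400 = -24390849185475320821/307990400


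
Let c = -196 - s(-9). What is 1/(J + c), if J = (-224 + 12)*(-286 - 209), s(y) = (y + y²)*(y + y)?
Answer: 1/106040 ≈ 9.4304e-6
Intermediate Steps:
s(y) = 2*y*(y + y²) (s(y) = (y + y²)*(2*y) = 2*y*(y + y²))
J = 104940 (J = -212*(-495) = 104940)
c = 1100 (c = -196 - 2*(-9)²*(1 - 9) = -196 - 2*81*(-8) = -196 - 1*(-1296) = -196 + 1296 = 1100)
1/(J + c) = 1/(104940 + 1100) = 1/106040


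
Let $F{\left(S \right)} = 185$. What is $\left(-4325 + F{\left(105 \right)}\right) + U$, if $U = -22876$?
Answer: $-27016$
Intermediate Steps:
$\left(-4325 + F{\left(105 \right)}\right) + U = \left(-4325 + 185\right) - 22876 = -4140 - 22876 = -27016$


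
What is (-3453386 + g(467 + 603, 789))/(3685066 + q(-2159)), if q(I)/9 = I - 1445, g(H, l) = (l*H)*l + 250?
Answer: 331322167/1826315 ≈ 181.42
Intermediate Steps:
g(H, l) = 250 + H*l**2 (g(H, l) = (H*l)*l + 250 = H*l**2 + 250 = 250 + H*l**2)
q(I) = -13005 + 9*I (q(I) = 9*(I - 1445) = 9*(-1445 + I) = -13005 + 9*I)
(-3453386 + g(467 + 603, 789))/(3685066 + q(-2159)) = (-3453386 + (250 + (467 + 603)*789**2))/(3685066 + (-13005 + 9*(-2159))) = (-3453386 + (250 + 1070*622521))/(3685066 + (-13005 - 19431)) = (-3453386 + (250 + 666097470))/(3685066 - 32436) = (-3453386 + 666097720)/3652630 = 662644334*(1/3652630) = 331322167/1826315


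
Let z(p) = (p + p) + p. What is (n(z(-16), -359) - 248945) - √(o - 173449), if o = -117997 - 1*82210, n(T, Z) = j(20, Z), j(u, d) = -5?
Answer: -248950 - 2*I*√93414 ≈ -2.4895e+5 - 611.27*I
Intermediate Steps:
z(p) = 3*p (z(p) = 2*p + p = 3*p)
n(T, Z) = -5
o = -200207 (o = -117997 - 82210 = -200207)
(n(z(-16), -359) - 248945) - √(o - 173449) = (-5 - 248945) - √(-200207 - 173449) = -248950 - √(-373656) = -248950 - 2*I*√93414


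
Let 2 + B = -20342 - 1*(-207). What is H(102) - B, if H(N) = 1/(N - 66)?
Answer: 724933/36 ≈ 20137.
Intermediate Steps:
B = -20137 (B = -2 + (-20342 - 1*(-207)) = -2 + (-20342 + 207) = -2 - 20135 = -20137)
H(N) = 1/(-66 + N)
H(102) - B = 1/(-66 + 102) - 1*(-20137) = 1/36 + 20137 = 724933/36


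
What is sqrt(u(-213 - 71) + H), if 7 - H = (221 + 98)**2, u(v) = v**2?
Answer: I*sqrt(21098) ≈ 145.25*I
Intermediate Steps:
H = -101754 (H = 7 - (221 + 98)**2 = 7 - 1*319**2 = 7 - 1*101761 = 7 - 101761 = -101754)
sqrt(u(-213 - 71) + H) = sqrt((-213 - 71)**2 - 101754) = sqrt((-284)**2 - 101754) = sqrt(80656 - 101754) = sqrt(-21098) = I*sqrt(21098)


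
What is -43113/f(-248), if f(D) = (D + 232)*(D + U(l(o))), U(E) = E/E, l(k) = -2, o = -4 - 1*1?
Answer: -43113/3952 ≈ -10.909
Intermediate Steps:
o = -5 (o = -4 - 1 = -5)
U(E) = 1
f(D) = (1 + D)*(232 + D) (f(D) = (D + 232)*(D + 1) = (232 + D)*(1 + D) = (1 + D)*(232 + D))
-43113/f(-248) = -43113/(232 + (-248)² + 233*(-248)) = -43113/(232 + 61504 - 57784) = -43113/3952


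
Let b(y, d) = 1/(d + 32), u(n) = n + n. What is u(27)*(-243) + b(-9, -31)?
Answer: -13121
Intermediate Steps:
u(n) = 2*n
b(y, d) = 1/(32 + d)
u(27)*(-243) + b(-9, -31) = (2*27)*(-243) + 1/(32 - 31) = 54*(-243) + 1/1 = -13122 + 1 = -13121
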